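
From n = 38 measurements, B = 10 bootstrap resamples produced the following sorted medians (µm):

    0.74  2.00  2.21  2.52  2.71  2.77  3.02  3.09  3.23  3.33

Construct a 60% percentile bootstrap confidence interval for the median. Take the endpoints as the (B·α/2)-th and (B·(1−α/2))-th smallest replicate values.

α = 0.40; lower rank = 10 × 0.200 = 2; upper rank = 10 × 0.800 = 8.
The 2nd smallest replicate is 2.00; the 8th is 3.09.

(2.00, 3.09)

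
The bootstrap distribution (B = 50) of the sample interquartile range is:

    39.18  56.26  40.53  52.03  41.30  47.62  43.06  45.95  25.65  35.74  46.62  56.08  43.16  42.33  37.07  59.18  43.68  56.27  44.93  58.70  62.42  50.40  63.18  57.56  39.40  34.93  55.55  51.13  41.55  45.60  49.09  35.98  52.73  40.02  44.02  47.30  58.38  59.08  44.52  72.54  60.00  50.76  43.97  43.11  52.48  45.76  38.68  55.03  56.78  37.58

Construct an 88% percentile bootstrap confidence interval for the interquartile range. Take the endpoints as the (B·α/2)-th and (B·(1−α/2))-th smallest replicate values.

(35.74, 60.00)

Sorted replicates: 25.65, 34.93, 35.74, 35.98, 37.07, 37.58, 38.68, 39.18, 39.40, 40.02, 40.53, 41.30, 41.55, 42.33, 43.06, 43.11, 43.16, 43.68, 43.97, 44.02, 44.52, 44.93, 45.60, 45.76, 45.95, 46.62, 47.30, 47.62, 49.09, 50.40, 50.76, 51.13, 52.03, 52.48, 52.73, 55.03, 55.55, 56.08, 56.26, 56.27, 56.78, 57.56, 58.38, 58.70, 59.08, 59.18, 60.00, 62.42, 63.18, 72.54
α = 0.12; lower rank = 50 × 0.060 = 3; upper rank = 50 × 0.940 = 47.
The 3rd smallest replicate is 35.74; the 47th is 60.00.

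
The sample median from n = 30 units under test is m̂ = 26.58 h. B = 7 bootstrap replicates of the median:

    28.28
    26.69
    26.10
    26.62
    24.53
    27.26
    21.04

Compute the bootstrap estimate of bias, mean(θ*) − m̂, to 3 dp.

mean(θ*) = (28.28 + 26.69 + 26.10 + 26.62 + 24.53 + 27.26 + 21.04) / 7 = 25.7886
bias = 25.7886 − 26.58

bias = −0.791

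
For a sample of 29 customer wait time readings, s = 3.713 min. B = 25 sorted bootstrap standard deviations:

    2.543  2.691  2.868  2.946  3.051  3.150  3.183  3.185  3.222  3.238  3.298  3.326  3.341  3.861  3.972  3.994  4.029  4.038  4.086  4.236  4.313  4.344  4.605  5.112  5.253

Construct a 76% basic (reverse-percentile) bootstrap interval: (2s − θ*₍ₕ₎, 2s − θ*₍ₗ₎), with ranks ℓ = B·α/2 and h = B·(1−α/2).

Percentile endpoints at ranks 3 and 22: θ*₍3₎ = 2.868, θ*₍22₎ = 4.344.
Basic interval reflects these around s:
  lower = 2 × 3.713 − 4.344 = 3.082
  upper = 2 × 3.713 − 2.868 = 4.558

(3.082, 4.558)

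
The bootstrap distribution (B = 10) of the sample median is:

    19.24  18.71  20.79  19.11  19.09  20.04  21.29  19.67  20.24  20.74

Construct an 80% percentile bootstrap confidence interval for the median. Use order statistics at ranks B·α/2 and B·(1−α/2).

(18.71, 20.79)

Sorted replicates: 18.71, 19.09, 19.11, 19.24, 19.67, 20.04, 20.24, 20.74, 20.79, 21.29
α = 0.20; lower rank = 10 × 0.100 = 1; upper rank = 10 × 0.900 = 9.
The 1st smallest replicate is 18.71; the 9th is 20.79.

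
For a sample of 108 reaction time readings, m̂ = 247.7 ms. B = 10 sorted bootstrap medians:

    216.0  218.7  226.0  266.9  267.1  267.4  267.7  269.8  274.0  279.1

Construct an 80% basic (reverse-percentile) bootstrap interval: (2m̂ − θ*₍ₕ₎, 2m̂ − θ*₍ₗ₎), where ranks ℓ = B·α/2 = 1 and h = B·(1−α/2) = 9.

(221.4, 279.4)

Percentile endpoints at ranks 1 and 9: θ*₍1₎ = 216.0, θ*₍9₎ = 274.0.
Basic interval reflects these around m̂:
  lower = 2 × 247.7 − 274.0 = 221.4
  upper = 2 × 247.7 − 216.0 = 279.4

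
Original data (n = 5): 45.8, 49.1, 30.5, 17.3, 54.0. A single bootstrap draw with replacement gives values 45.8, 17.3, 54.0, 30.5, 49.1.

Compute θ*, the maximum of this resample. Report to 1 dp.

θ* = 54.0

Maximum = 54.0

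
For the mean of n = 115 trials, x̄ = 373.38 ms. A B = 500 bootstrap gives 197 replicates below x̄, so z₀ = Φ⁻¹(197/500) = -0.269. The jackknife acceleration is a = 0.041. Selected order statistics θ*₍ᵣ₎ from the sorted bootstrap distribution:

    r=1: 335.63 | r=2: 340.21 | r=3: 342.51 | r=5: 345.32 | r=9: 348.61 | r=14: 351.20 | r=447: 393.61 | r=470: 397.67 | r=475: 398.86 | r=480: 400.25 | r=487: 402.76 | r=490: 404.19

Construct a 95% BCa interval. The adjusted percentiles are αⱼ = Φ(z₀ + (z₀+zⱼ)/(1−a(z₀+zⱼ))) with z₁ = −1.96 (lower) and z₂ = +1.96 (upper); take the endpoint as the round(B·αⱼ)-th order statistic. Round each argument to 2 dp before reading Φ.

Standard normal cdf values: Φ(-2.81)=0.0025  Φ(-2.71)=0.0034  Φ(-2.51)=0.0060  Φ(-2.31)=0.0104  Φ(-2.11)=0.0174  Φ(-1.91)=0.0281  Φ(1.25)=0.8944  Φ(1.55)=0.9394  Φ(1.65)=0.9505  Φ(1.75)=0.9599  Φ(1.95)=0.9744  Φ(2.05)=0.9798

(345.32, 397.67)

Lower: z₀ + z₁ = -0.269 + (-1.960) = -2.229; 1 − a(z₀+z₁) = 1 − (0.041)(-2.229) = 1.0914; argument = -0.269 + (-2.229)/1.0914 = -2.3114 → -2.31.
α₁ = Φ(-2.31) = 0.0104; rank = round(500 × 0.0104) = 5; θ*₍5₎ = 345.32.
Upper: z₀ + z₂ = 1.691; 1 − a(z₀+z₂) = 0.9307; argument = 1.5480 → 1.55; α₂ = 0.9394; rank = 470; θ*₍470₎ = 397.67.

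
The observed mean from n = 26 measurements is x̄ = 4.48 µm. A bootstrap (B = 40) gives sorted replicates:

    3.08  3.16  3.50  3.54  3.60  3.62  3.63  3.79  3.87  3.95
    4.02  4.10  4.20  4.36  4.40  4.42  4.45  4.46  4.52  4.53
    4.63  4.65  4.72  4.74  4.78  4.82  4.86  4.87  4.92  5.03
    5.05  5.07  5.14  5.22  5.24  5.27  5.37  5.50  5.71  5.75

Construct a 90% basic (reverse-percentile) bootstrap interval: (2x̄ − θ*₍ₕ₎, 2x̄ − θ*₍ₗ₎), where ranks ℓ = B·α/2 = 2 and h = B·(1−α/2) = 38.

(3.46, 5.80)

Percentile endpoints at ranks 2 and 38: θ*₍2₎ = 3.16, θ*₍38₎ = 5.50.
Basic interval reflects these around x̄:
  lower = 2 × 4.48 − 5.50 = 3.46
  upper = 2 × 4.48 − 3.16 = 5.80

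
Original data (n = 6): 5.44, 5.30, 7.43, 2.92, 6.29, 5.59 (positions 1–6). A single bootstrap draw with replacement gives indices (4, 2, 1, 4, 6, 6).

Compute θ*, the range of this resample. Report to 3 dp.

θ* = 2.670

Resample values: 2.92, 5.30, 5.44, 2.92, 5.59, 5.59.
Range = 5.59 − 2.92 = 2.670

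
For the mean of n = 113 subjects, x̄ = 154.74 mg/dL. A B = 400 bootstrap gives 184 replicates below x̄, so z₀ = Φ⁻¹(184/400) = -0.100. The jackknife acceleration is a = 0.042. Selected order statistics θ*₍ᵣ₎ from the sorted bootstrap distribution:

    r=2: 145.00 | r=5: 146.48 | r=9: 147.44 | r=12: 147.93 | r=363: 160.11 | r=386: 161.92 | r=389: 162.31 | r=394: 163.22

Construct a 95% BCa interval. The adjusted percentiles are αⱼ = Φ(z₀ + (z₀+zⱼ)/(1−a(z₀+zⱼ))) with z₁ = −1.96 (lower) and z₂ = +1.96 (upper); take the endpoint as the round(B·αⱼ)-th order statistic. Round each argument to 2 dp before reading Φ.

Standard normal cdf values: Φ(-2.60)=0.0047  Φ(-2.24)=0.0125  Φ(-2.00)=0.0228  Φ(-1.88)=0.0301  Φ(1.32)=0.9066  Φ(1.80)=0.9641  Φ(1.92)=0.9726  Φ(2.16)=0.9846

Lower: z₀ + z₁ = -0.100 + (-1.960) = -2.060; 1 − a(z₀+z₁) = 1 − (0.042)(-2.060) = 1.0865; argument = -0.100 + (-2.060)/1.0865 = -1.9960 → -2.00.
α₁ = Φ(-2.00) = 0.0228; rank = round(400 × 0.0228) = 9; θ*₍9₎ = 147.44.
Upper: z₀ + z₂ = 1.860; 1 − a(z₀+z₂) = 0.9219; argument = 1.9176 → 1.92; α₂ = 0.9726; rank = 389; θ*₍389₎ = 162.31.

(147.44, 162.31)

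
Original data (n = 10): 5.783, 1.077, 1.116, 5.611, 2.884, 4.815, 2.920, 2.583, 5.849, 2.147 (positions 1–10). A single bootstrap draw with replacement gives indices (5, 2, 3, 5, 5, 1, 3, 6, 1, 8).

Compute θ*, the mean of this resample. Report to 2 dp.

Resample values: 2.884, 1.077, 1.116, 2.884, 2.884, 5.783, 1.116, 4.815, 5.783, 2.583.
Mean = (2.884 + 1.077 + 1.116 + 2.884 + 2.884 + 5.783 + 1.116 + 4.815 + 5.783 + 2.583) / 10 = 30.9250 / 10 = 3.09

θ* = 3.09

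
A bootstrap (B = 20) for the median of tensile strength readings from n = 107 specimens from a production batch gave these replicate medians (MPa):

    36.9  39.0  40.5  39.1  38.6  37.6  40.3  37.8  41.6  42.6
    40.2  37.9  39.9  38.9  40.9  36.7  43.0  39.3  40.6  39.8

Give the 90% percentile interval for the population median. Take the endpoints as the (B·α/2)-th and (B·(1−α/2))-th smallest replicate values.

Sorted replicates: 36.7, 36.9, 37.6, 37.8, 37.9, 38.6, 38.9, 39.0, 39.1, 39.3, 39.8, 39.9, 40.2, 40.3, 40.5, 40.6, 40.9, 41.6, 42.6, 43.0
α = 0.10; lower rank = 20 × 0.050 = 1; upper rank = 20 × 0.950 = 19.
The 1st smallest replicate is 36.7; the 19th is 42.6.

(36.7, 42.6)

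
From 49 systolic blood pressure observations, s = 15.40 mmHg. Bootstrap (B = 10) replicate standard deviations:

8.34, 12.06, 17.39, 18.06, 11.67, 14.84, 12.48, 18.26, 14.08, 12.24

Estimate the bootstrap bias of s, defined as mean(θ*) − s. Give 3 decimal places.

mean(θ*) = (8.34 + 12.06 + 17.39 + 18.06 + 11.67 + 14.84 + 12.48 + 18.26 + 14.08 + 12.24) / 10 = 13.9420
bias = 13.9420 − 15.40

bias = −1.458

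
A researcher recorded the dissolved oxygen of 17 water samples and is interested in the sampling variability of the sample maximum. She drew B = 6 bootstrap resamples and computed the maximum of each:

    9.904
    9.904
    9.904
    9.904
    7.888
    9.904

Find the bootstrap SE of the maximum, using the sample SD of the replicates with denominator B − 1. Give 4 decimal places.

Bootstrap SE is the standard deviation of the 6 replicate maximums.
Mean of replicates: (9.904 + 9.904 + 9.904 + 9.904 + 7.888 + 9.904) / 6 = 57.40800 / 6 = 9.56800
Sum of squared deviations: (+0.33600)² + (+0.33600)² + (+0.33600)² + (+0.33600)² + (−1.68000)² + (+0.33600)² = 3.38688
Variance = 3.38688 / 5 = 0.67738
SE* = √0.67738

SE* = 0.8230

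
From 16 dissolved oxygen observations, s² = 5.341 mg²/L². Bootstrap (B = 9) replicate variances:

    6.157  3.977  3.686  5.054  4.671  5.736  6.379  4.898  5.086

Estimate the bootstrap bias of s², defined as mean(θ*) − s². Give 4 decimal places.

bias = −0.2694

mean(θ*) = (6.157 + 3.977 + 3.686 + 5.054 + 4.671 + 5.736 + 6.379 + 4.898 + 5.086) / 9 = 5.07156
bias = 5.07156 − 5.341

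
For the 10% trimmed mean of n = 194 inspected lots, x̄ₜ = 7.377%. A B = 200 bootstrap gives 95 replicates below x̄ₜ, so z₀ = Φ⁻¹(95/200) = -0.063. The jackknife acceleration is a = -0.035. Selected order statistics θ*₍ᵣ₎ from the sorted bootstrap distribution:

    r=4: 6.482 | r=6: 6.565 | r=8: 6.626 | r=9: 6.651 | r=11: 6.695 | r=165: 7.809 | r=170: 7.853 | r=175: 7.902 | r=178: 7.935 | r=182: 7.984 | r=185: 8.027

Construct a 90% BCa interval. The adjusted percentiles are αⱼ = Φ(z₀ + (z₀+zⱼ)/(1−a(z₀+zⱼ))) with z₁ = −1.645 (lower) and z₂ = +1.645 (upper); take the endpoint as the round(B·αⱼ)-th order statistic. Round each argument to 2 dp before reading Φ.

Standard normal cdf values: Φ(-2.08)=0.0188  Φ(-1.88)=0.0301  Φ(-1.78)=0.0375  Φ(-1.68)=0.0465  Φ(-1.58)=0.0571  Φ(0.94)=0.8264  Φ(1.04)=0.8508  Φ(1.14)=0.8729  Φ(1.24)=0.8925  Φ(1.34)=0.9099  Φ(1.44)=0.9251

(6.565, 8.027)

Lower: z₀ + z₁ = -0.063 + (-1.645) = -1.708; 1 − a(z₀+z₁) = 1 − (-0.035)(-1.708) = 0.9402; argument = -0.063 + (-1.708)/0.9402 = -1.8796 → -1.88.
α₁ = Φ(-1.88) = 0.0301; rank = round(200 × 0.0301) = 6; θ*₍6₎ = 6.565.
Upper: z₀ + z₂ = 1.582; 1 − a(z₀+z₂) = 1.0554; argument = 1.4360 → 1.44; α₂ = 0.9251; rank = 185; θ*₍185₎ = 8.027.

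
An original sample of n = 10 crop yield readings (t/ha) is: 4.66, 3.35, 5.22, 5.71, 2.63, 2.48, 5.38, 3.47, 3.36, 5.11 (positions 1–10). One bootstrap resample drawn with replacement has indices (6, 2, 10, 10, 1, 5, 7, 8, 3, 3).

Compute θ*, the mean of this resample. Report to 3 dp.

Resample values: 2.48, 3.35, 5.11, 5.11, 4.66, 2.63, 5.38, 3.47, 5.22, 5.22.
Mean = (2.48 + 3.35 + 5.11 + 5.11 + 4.66 + 2.63 + 5.38 + 3.47 + 5.22 + 5.22) / 10 = 42.630 / 10 = 4.263

θ* = 4.263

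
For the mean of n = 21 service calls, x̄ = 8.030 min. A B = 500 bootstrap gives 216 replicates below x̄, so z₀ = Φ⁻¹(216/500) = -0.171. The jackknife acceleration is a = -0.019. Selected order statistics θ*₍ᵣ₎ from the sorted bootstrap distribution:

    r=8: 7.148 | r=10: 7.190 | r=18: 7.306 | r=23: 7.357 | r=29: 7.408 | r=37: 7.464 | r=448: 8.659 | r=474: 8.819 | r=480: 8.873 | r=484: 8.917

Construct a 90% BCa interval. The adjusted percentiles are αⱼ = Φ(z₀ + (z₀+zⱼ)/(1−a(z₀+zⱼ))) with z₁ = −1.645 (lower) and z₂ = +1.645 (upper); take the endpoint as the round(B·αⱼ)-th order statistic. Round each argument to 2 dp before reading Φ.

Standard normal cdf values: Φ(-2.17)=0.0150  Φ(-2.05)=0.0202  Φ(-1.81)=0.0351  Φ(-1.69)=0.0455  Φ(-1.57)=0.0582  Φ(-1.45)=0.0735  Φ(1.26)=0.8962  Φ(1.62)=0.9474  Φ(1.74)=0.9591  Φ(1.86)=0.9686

(7.190, 8.659)

Lower: z₀ + z₁ = -0.171 + (-1.645) = -1.816; 1 − a(z₀+z₁) = 1 − (-0.019)(-1.816) = 0.9655; argument = -0.171 + (-1.816)/0.9655 = -2.0519 → -2.05.
α₁ = Φ(-2.05) = 0.0202; rank = round(500 × 0.0202) = 10; θ*₍10₎ = 7.190.
Upper: z₀ + z₂ = 1.474; 1 − a(z₀+z₂) = 1.0280; argument = 1.2628 → 1.26; α₂ = 0.8962; rank = 448; θ*₍448₎ = 8.659.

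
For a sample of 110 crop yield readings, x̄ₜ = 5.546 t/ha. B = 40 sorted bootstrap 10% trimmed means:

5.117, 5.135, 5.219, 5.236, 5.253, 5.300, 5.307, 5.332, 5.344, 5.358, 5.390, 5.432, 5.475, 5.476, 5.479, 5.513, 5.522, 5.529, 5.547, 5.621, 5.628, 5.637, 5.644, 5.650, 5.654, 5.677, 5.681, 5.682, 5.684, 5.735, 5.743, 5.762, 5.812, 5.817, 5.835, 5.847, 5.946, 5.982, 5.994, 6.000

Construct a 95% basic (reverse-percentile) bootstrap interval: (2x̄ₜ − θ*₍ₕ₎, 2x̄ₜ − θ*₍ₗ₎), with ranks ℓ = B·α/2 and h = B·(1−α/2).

(5.098, 5.975)

Percentile endpoints at ranks 1 and 39: θ*₍1₎ = 5.117, θ*₍39₎ = 5.994.
Basic interval reflects these around x̄ₜ:
  lower = 2 × 5.546 − 5.994 = 5.098
  upper = 2 × 5.546 − 5.117 = 5.975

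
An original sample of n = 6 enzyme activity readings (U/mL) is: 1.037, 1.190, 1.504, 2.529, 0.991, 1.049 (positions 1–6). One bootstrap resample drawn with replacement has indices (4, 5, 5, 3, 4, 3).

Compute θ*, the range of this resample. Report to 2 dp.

Resample values: 2.529, 0.991, 0.991, 1.504, 2.529, 1.504.
Range = 2.529 − 0.991 = 1.54

θ* = 1.54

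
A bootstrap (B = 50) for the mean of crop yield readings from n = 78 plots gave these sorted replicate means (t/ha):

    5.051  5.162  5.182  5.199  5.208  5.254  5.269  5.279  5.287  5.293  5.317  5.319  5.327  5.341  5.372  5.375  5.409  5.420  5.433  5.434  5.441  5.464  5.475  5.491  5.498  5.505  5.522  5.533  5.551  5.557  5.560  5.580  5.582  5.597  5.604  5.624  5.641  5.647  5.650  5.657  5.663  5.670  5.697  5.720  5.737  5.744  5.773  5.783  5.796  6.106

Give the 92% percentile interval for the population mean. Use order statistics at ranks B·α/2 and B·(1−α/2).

α = 0.08; lower rank = 50 × 0.040 = 2; upper rank = 50 × 0.960 = 48.
The 2nd smallest replicate is 5.162; the 48th is 5.783.

(5.162, 5.783)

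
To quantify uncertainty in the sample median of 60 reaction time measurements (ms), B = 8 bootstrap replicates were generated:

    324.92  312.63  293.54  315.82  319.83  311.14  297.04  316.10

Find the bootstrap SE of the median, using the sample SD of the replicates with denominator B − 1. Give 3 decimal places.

SE* = 10.838

Bootstrap SE is the standard deviation of the 8 replicate medians.
Mean of replicates: (324.92 + 312.63 + 293.54 + 315.82 + 319.83 + 311.14 + 297.04 + 316.10) / 8 = 2491.0200 / 8 = 311.3775
Sum of squared deviations: (+13.5425)² + (+1.2525)² + (−17.8375)² + (+4.4425)² + (+8.4525)² + (−0.2375)² + (−14.3375)² + (+4.7225)² = 822.2473
Variance = 822.2473 / 7 = 117.4639
SE* = √117.4639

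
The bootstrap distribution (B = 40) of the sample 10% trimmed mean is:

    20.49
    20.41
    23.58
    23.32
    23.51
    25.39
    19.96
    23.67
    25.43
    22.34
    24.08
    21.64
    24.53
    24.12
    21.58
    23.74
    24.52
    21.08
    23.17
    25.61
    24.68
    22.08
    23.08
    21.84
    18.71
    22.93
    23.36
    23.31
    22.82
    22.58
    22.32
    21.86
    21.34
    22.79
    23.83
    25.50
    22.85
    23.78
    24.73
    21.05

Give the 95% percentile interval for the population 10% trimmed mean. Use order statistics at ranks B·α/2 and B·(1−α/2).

Sorted replicates: 18.71, 19.96, 20.41, 20.49, 21.05, 21.08, 21.34, 21.58, 21.64, 21.84, 21.86, 22.08, 22.32, 22.34, 22.58, 22.79, 22.82, 22.85, 22.93, 23.08, 23.17, 23.31, 23.32, 23.36, 23.51, 23.58, 23.67, 23.74, 23.78, 23.83, 24.08, 24.12, 24.52, 24.53, 24.68, 24.73, 25.39, 25.43, 25.50, 25.61
α = 0.05; lower rank = 40 × 0.025 = 1; upper rank = 40 × 0.975 = 39.
The 1st smallest replicate is 18.71; the 39th is 25.50.

(18.71, 25.50)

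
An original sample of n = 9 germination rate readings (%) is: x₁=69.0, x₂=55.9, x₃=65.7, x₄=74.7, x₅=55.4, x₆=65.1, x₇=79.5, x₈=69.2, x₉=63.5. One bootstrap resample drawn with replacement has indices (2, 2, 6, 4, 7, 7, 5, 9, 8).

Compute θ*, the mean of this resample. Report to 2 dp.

θ* = 66.52

Resample values: 55.9, 55.9, 65.1, 74.7, 79.5, 79.5, 55.4, 63.5, 69.2.
Mean = (55.9 + 55.9 + 65.1 + 74.7 + 79.5 + 79.5 + 55.4 + 63.5 + 69.2) / 9 = 598.70 / 9 = 66.52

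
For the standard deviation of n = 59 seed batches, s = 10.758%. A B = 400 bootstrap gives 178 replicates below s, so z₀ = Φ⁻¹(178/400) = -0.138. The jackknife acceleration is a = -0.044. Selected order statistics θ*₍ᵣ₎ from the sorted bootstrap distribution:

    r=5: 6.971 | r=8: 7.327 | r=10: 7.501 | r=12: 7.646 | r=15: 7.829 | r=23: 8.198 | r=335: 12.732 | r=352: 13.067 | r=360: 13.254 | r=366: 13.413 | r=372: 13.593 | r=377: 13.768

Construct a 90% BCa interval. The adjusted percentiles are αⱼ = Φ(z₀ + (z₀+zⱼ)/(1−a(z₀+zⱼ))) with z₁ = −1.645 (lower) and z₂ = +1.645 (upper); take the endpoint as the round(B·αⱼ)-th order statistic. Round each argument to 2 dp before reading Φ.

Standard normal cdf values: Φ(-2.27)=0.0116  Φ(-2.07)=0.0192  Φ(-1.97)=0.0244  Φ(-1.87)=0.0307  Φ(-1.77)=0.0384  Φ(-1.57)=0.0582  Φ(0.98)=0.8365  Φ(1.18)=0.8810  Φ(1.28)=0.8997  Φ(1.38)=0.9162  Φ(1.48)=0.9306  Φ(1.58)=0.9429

(7.327, 13.254)

Lower: z₀ + z₁ = -0.138 + (-1.645) = -1.783; 1 − a(z₀+z₁) = 1 − (-0.044)(-1.783) = 0.9215; argument = -0.138 + (-1.783)/0.9215 = -2.0728 → -2.07.
α₁ = Φ(-2.07) = 0.0192; rank = round(400 × 0.0192) = 8; θ*₍8₎ = 7.327.
Upper: z₀ + z₂ = 1.507; 1 − a(z₀+z₂) = 1.0663; argument = 1.2753 → 1.28; α₂ = 0.8997; rank = 360; θ*₍360₎ = 13.254.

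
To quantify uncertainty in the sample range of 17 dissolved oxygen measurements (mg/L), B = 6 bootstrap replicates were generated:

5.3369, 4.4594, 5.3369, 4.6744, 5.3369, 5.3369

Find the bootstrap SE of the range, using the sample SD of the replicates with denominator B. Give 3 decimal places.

SE* = 0.368

Bootstrap SE is the standard deviation of the 6 replicate ranges.
Mean of replicates: (5.3369 + 4.4594 + 5.3369 + 4.6744 + 5.3369 + 5.3369) / 6 = 30.48140 / 6 = 5.08023
Sum of squared deviations: (+0.25667)² + (−0.62083)² + (+0.25667)² + (−0.40583)² + (+0.25667)² + (+0.25667)² = 0.81365
Variance = 0.81365 / 6 = 0.13561
SE* = √0.13561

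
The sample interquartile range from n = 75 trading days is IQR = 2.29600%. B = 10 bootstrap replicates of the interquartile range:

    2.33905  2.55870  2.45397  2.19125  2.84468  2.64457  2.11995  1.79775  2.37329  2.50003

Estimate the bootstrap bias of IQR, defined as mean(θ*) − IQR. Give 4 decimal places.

mean(θ*) = (2.33905 + 2.55870 + 2.45397 + 2.19125 + 2.84468 + 2.64457 + 2.11995 + 1.79775 + 2.37329 + 2.50003) / 10 = 2.38232
bias = 2.38232 − 2.29600

bias = +0.0863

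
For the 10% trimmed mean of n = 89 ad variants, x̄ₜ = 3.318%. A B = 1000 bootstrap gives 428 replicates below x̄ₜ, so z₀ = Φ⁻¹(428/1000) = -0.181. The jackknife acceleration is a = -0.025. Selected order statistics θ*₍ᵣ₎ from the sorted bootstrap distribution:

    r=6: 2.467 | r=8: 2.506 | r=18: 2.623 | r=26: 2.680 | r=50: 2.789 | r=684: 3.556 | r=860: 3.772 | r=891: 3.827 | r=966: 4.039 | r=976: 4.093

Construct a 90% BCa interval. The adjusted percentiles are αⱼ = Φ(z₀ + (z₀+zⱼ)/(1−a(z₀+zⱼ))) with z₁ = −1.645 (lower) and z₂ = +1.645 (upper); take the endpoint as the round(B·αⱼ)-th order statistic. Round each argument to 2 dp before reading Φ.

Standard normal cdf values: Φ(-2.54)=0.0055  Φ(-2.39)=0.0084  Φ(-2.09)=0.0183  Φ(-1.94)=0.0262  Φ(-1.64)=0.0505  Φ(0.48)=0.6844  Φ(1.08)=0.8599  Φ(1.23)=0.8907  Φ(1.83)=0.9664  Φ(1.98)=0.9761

Lower: z₀ + z₁ = -0.181 + (-1.645) = -1.826; 1 − a(z₀+z₁) = 1 − (-0.025)(-1.826) = 0.9544; argument = -0.181 + (-1.826)/0.9544 = -2.0943 → -2.09.
α₁ = Φ(-2.09) = 0.0183; rank = round(1000 × 0.0183) = 18; θ*₍18₎ = 2.623.
Upper: z₀ + z₂ = 1.464; 1 − a(z₀+z₂) = 1.0366; argument = 1.2313 → 1.23; α₂ = 0.8907; rank = 891; θ*₍891₎ = 3.827.

(2.623, 3.827)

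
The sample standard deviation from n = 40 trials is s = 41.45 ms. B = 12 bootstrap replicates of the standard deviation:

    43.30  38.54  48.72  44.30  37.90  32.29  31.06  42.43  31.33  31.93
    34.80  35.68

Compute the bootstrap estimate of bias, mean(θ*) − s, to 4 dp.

bias = −3.7600

mean(θ*) = (43.30 + 38.54 + 48.72 + 44.30 + 37.90 + 32.29 + 31.06 + 42.43 + 31.33 + 31.93 + 34.80 + 35.68) / 12 = 37.69000
bias = 37.69000 − 41.45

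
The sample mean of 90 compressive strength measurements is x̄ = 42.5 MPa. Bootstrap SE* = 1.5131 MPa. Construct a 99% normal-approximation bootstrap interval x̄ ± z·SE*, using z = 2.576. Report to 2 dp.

(38.60, 46.40)

Margin = 2.576 × 1.5131 = 3.898
Interval: 42.5 ± 3.898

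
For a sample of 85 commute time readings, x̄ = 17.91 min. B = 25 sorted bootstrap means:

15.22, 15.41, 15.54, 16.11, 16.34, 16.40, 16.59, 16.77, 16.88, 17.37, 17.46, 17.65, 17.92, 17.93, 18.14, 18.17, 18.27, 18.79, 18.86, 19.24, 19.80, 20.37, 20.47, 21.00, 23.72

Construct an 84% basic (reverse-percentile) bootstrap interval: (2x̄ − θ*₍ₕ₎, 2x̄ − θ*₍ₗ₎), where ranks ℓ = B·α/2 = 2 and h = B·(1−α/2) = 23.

Percentile endpoints at ranks 2 and 23: θ*₍2₎ = 15.41, θ*₍23₎ = 20.47.
Basic interval reflects these around x̄:
  lower = 2 × 17.91 − 20.47 = 15.35
  upper = 2 × 17.91 − 15.41 = 20.41

(15.35, 20.41)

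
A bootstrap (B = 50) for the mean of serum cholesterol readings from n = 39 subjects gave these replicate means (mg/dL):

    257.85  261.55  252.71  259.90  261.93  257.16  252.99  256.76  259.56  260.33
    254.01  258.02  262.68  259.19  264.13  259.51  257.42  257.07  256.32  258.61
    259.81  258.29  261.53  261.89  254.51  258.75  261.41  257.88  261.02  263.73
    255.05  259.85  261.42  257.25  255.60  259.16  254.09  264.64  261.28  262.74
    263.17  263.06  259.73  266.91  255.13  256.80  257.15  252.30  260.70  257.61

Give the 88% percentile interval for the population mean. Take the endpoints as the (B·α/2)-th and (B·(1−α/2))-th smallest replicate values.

Sorted replicates: 252.30, 252.71, 252.99, 254.01, 254.09, 254.51, 255.05, 255.13, 255.60, 256.32, 256.76, 256.80, 257.07, 257.15, 257.16, 257.25, 257.42, 257.61, 257.85, 257.88, 258.02, 258.29, 258.61, 258.75, 259.16, 259.19, 259.51, 259.56, 259.73, 259.81, 259.85, 259.90, 260.33, 260.70, 261.02, 261.28, 261.41, 261.42, 261.53, 261.55, 261.89, 261.93, 262.68, 262.74, 263.06, 263.17, 263.73, 264.13, 264.64, 266.91
α = 0.12; lower rank = 50 × 0.060 = 3; upper rank = 50 × 0.940 = 47.
The 3rd smallest replicate is 252.99; the 47th is 263.73.

(252.99, 263.73)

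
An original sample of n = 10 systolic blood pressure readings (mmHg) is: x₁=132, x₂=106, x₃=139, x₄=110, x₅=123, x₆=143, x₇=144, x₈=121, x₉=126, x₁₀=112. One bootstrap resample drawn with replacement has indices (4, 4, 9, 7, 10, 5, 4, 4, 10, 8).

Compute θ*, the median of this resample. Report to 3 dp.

θ* = 112.000

Resample values: 110, 110, 126, 144, 112, 123, 110, 110, 112, 121.
Sorted: 110, 110, 110, 110, 112, 112, 121, 123, 126, 144
Median = average of the two middle values = 112.000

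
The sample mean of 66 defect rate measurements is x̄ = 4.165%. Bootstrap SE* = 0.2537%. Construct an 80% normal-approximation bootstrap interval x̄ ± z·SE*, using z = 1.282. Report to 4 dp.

(3.8398, 4.4902)

Margin = 1.282 × 0.2537 = 0.32524
Interval: 4.165 ± 0.32524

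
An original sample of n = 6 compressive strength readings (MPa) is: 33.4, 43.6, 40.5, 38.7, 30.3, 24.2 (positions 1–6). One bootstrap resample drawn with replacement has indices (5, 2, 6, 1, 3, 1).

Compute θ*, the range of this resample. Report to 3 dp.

θ* = 19.400

Resample values: 30.3, 43.6, 24.2, 33.4, 40.5, 33.4.
Range = 43.6 − 24.2 = 19.400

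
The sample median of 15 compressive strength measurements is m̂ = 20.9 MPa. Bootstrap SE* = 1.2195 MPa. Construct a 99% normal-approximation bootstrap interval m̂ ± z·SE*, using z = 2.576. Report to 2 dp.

(17.76, 24.04)

Margin = 2.576 × 1.2195 = 3.141
Interval: 20.9 ± 3.141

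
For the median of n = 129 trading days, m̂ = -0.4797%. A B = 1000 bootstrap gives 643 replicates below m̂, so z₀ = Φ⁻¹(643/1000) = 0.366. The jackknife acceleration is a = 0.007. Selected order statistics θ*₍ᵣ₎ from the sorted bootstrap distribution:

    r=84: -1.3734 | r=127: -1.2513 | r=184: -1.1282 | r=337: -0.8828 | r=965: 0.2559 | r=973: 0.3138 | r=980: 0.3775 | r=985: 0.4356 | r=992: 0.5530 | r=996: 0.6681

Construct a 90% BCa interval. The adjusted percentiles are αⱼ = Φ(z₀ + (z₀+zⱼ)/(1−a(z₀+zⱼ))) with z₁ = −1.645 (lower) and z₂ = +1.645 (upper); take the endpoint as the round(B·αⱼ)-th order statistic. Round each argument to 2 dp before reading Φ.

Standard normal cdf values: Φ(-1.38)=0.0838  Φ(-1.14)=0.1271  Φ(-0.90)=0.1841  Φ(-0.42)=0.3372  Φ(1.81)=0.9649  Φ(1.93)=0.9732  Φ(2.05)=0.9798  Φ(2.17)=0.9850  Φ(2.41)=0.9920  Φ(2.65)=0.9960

Lower: z₀ + z₁ = 0.366 + (-1.645) = -1.279; 1 − a(z₀+z₁) = 1 − (0.007)(-1.279) = 1.0090; argument = 0.366 + (-1.279)/1.0090 = -0.9017 → -0.90.
α₁ = Φ(-0.90) = 0.1841; rank = round(1000 × 0.1841) = 184; θ*₍184₎ = -1.1282.
Upper: z₀ + z₂ = 2.011; 1 − a(z₀+z₂) = 0.9859; argument = 2.4057 → 2.41; α₂ = 0.9920; rank = 992; θ*₍992₎ = 0.5530.

(-1.1282, 0.5530)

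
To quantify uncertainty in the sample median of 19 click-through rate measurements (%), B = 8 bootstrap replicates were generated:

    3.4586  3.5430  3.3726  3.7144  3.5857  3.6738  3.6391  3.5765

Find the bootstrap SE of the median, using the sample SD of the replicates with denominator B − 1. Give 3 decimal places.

Bootstrap SE is the standard deviation of the 8 replicate medians.
Mean of replicates: (3.4586 + 3.5430 + 3.3726 + 3.7144 + 3.5857 + 3.6738 + 3.6391 + 3.5765) / 8 = 28.56370 / 8 = 3.57046
Sum of squared deviations: (−0.11186)² + (−0.02746)² + (−0.19786)² + (+0.14394)² + (+0.01524)² + (+0.10334)² + (+0.06864)² + (+0.00604)² = 0.08879
Variance = 0.08879 / 7 = 0.01268
SE* = √0.01268

SE* = 0.113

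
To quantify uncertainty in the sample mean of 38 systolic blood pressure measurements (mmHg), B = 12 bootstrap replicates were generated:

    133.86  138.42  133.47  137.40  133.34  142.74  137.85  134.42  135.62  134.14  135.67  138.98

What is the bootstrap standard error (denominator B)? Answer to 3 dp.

SE* = 2.716

Bootstrap SE is the standard deviation of the 12 replicate means.
Mean of replicates: (133.86 + 138.42 + 133.47 + 137.40 + 133.34 + 142.74 + 137.85 + 134.42 + 135.62 + 134.14 + 135.67 + 138.98) / 12 = 1635.9100 / 12 = 136.3258
Sum of squared deviations: (−2.4658)² + (+2.0942)² + (−2.8558)² + (+1.0742)² + (−2.9858)² + (+6.4142)² + (+1.5242)² + (−1.9058)² + (−0.7058)² + (−2.1858)² + (−0.6558)² + (+2.6542)² = 88.5383
Variance = 88.5383 / 12 = 7.3782
SE* = √7.3782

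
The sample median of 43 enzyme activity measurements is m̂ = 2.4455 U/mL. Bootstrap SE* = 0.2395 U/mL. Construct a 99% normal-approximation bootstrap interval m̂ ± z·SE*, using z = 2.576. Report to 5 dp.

(1.82855, 3.06245)

Margin = 2.576 × 0.2395 = 0.616952
Interval: 2.4455 ± 0.616952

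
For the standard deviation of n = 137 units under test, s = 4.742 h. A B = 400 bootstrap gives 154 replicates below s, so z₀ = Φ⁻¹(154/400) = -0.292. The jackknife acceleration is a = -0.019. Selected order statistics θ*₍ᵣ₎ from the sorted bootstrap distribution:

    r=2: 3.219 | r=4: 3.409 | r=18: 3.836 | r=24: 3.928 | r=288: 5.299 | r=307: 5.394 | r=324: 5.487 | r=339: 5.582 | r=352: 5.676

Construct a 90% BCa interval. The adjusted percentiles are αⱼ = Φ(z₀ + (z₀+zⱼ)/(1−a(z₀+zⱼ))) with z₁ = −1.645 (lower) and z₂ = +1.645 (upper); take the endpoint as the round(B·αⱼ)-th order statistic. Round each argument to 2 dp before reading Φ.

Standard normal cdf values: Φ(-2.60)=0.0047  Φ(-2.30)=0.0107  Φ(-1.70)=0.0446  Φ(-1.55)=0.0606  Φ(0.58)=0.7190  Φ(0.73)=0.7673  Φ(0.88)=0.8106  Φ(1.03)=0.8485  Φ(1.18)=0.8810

(3.409, 5.582)

Lower: z₀ + z₁ = -0.292 + (-1.645) = -1.937; 1 − a(z₀+z₁) = 1 − (-0.019)(-1.937) = 0.9632; argument = -0.292 + (-1.937)/0.9632 = -2.3030 → -2.30.
α₁ = Φ(-2.30) = 0.0107; rank = round(400 × 0.0107) = 4; θ*₍4₎ = 3.409.
Upper: z₀ + z₂ = 1.353; 1 − a(z₀+z₂) = 1.0257; argument = 1.0271 → 1.03; α₂ = 0.8485; rank = 339; θ*₍339₎ = 5.582.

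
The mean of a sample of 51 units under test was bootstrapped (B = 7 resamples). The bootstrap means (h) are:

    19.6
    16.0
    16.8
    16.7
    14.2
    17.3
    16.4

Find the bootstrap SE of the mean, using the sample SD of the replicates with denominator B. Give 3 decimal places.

Bootstrap SE is the standard deviation of the 7 replicate means.
Mean of replicates: (19.6 + 16.0 + 16.8 + 16.7 + 14.2 + 17.3 + 16.4) / 7 = 117.0000 / 7 = 16.7143
Sum of squared deviations: (+2.8857)² + (−0.7143)² + (+0.0857)² + (−0.0143)² + (−2.5143)² + (+0.5857)² + (−0.3143)² = 15.6086
Variance = 15.6086 / 7 = 2.2298
SE* = √2.2298

SE* = 1.493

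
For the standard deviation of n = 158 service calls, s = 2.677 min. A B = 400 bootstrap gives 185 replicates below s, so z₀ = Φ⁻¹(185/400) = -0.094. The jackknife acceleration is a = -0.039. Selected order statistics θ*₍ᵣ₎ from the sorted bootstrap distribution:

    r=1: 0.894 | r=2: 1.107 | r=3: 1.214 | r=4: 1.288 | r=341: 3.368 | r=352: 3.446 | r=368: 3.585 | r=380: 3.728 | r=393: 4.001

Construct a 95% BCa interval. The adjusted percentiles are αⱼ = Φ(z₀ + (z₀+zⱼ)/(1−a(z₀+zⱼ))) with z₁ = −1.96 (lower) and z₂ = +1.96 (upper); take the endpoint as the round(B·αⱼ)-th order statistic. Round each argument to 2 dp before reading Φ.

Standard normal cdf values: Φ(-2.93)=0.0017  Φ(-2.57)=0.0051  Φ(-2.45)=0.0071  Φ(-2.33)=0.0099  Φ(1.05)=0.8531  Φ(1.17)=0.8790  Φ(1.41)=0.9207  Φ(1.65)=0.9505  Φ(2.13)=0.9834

Lower: z₀ + z₁ = -0.094 + (-1.960) = -2.054; 1 − a(z₀+z₁) = 1 − (-0.039)(-2.054) = 0.9199; argument = -0.094 + (-2.054)/0.9199 = -2.3269 → -2.33.
α₁ = Φ(-2.33) = 0.0099; rank = round(400 × 0.0099) = 4; θ*₍4₎ = 1.288.
Upper: z₀ + z₂ = 1.866; 1 − a(z₀+z₂) = 1.0728; argument = 1.6454 → 1.65; α₂ = 0.9505; rank = 380; θ*₍380₎ = 3.728.

(1.288, 3.728)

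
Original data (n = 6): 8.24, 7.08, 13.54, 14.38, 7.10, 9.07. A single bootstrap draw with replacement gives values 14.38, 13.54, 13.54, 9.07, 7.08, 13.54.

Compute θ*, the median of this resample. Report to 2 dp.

θ* = 13.54

Sorted: 7.08, 9.07, 13.54, 13.54, 13.54, 14.38
Median = average of the two middle values = 13.54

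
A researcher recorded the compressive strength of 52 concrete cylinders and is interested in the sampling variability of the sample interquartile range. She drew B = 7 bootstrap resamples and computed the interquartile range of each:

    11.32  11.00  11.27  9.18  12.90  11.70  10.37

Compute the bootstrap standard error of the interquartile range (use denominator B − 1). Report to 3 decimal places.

SE* = 1.148

Bootstrap SE is the standard deviation of the 7 replicate interquartile ranges.
Mean of replicates: (11.32 + 11.00 + 11.27 + 9.18 + 12.90 + 11.70 + 10.37) / 7 = 77.7400 / 7 = 11.1057
Sum of squared deviations: (+0.2143)² + (−0.1057)² + (+0.1643)² + (−1.9257)² + (+1.7943)² + (+0.5943)² + (−0.7357)² = 7.9064
Variance = 7.9064 / 6 = 1.3177
SE* = √1.3177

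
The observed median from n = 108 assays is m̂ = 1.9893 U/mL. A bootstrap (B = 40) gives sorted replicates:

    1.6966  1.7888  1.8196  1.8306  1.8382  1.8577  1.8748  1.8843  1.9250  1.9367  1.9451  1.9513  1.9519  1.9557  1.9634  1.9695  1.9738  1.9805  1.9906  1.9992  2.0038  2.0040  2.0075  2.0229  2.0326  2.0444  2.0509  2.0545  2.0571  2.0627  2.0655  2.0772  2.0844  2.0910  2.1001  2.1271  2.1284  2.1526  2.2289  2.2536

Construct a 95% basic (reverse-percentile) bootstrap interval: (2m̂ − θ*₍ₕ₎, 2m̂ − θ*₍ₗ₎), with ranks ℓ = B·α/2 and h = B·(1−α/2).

Percentile endpoints at ranks 1 and 39: θ*₍1₎ = 1.6966, θ*₍39₎ = 2.2289.
Basic interval reflects these around m̂:
  lower = 2 × 1.9893 − 2.2289 = 1.7497
  upper = 2 × 1.9893 − 1.6966 = 2.2820

(1.7497, 2.2820)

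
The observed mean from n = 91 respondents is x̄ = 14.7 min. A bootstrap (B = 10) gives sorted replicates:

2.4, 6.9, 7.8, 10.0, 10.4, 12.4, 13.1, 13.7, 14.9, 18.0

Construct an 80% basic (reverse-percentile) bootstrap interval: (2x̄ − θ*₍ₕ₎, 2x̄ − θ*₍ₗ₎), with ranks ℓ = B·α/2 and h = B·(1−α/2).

(14.5, 27.0)

Percentile endpoints at ranks 1 and 9: θ*₍1₎ = 2.4, θ*₍9₎ = 14.9.
Basic interval reflects these around x̄:
  lower = 2 × 14.7 − 14.9 = 14.5
  upper = 2 × 14.7 − 2.4 = 27.0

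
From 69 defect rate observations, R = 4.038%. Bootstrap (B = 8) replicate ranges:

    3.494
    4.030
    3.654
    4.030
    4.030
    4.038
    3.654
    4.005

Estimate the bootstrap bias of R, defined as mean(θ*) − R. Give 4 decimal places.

mean(θ*) = (3.494 + 4.030 + 3.654 + 4.030 + 4.030 + 4.038 + 3.654 + 4.005) / 8 = 3.86688
bias = 3.86688 − 4.038

bias = −0.1711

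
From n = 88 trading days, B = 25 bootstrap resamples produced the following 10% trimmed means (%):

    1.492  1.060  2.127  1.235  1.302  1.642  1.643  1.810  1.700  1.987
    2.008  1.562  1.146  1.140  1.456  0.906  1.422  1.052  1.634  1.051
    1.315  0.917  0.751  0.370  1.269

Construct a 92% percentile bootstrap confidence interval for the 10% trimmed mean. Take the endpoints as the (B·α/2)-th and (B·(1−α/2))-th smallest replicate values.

(0.370, 2.008)

Sorted replicates: 0.370, 0.751, 0.906, 0.917, 1.051, 1.052, 1.060, 1.140, 1.146, 1.235, 1.269, 1.302, 1.315, 1.422, 1.456, 1.492, 1.562, 1.634, 1.642, 1.643, 1.700, 1.810, 1.987, 2.008, 2.127
α = 0.08; lower rank = 25 × 0.040 = 1; upper rank = 25 × 0.960 = 24.
The 1st smallest replicate is 0.370; the 24th is 2.008.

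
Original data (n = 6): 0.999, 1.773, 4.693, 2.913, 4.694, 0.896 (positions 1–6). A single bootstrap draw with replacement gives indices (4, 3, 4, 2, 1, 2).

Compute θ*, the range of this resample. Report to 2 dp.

Resample values: 2.913, 4.693, 2.913, 1.773, 0.999, 1.773.
Range = 4.693 − 0.999 = 3.69

θ* = 3.69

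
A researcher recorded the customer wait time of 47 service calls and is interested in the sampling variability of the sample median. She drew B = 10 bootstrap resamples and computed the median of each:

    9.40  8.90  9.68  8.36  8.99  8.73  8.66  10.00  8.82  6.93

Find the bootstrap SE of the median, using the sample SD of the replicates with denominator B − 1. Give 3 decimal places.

Bootstrap SE is the standard deviation of the 10 replicate medians.
Mean of replicates: (9.40 + 8.90 + 9.68 + 8.36 + 8.99 + 8.73 + 8.66 + 10.00 + 8.82 + 6.93) / 10 = 88.4700 / 10 = 8.8470
Sum of squared deviations: (+0.5530)² + (+0.0530)² + (+0.8330)² + (−0.4870)² + (+0.1430)² + (−0.1170)² + (−0.1870)² + (+1.1530)² + (−0.0270)² + (−1.9170)² = 6.3138
Variance = 6.3138 / 9 = 0.7015
SE* = √0.7015

SE* = 0.838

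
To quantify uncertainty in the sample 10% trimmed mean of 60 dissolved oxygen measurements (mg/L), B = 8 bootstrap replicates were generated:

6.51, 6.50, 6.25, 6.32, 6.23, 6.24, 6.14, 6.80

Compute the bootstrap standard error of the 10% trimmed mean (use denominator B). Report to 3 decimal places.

SE* = 0.202

Bootstrap SE is the standard deviation of the 8 replicate 10% trimmed means.
Mean of replicates: (6.51 + 6.50 + 6.25 + 6.32 + 6.23 + 6.24 + 6.14 + 6.80) / 8 = 50.9900 / 8 = 6.3738
Sum of squared deviations: (+0.1362)² + (+0.1262)² + (−0.1238)² + (−0.0537)² + (−0.1437)² + (−0.1338)² + (−0.2338)² + (+0.4262)² = 0.3276
Variance = 0.3276 / 8 = 0.0409
SE* = √0.0409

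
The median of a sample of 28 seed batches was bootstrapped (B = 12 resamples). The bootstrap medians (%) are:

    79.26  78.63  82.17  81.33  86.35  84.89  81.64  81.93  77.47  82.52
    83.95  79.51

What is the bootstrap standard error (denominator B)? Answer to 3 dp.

Bootstrap SE is the standard deviation of the 12 replicate medians.
Mean of replicates: (79.26 + 78.63 + 82.17 + 81.33 + 86.35 + 84.89 + 81.64 + 81.93 + 77.47 + 82.52 + 83.95 + 79.51) / 12 = 979.6500 / 12 = 81.6375
Sum of squared deviations: (−2.3775)² + (−3.0075)² + (+0.5325)² + (−0.3075)² + (+4.7125)² + (+3.2525)² + (+0.0025)² + (+0.2925)² + (−4.1675)² + (+0.8825)² + (+2.3125)² + (−2.1275)² = 75.9684
Variance = 75.9684 / 12 = 6.3307
SE* = √6.3307

SE* = 2.516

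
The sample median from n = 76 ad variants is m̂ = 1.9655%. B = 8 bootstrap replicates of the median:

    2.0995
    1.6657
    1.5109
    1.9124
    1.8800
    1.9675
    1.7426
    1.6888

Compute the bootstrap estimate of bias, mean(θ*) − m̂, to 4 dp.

bias = −0.1571

mean(θ*) = (2.0995 + 1.6657 + 1.5109 + 1.9124 + 1.8800 + 1.9675 + 1.7426 + 1.6888) / 8 = 1.80842
bias = 1.80842 − 1.9655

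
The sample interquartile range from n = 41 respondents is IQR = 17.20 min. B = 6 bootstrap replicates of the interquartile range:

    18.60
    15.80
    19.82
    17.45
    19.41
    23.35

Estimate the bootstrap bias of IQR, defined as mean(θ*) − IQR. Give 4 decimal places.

bias = +1.8717

mean(θ*) = (18.60 + 15.80 + 19.82 + 17.45 + 19.41 + 23.35) / 6 = 19.07167
bias = 19.07167 − 17.20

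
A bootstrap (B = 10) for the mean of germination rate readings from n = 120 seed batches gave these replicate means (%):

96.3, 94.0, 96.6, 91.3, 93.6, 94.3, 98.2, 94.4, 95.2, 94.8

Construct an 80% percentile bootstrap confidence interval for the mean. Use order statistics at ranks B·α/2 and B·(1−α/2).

Sorted replicates: 91.3, 93.6, 94.0, 94.3, 94.4, 94.8, 95.2, 96.3, 96.6, 98.2
α = 0.20; lower rank = 10 × 0.100 = 1; upper rank = 10 × 0.900 = 9.
The 1st smallest replicate is 91.3; the 9th is 96.6.

(91.3, 96.6)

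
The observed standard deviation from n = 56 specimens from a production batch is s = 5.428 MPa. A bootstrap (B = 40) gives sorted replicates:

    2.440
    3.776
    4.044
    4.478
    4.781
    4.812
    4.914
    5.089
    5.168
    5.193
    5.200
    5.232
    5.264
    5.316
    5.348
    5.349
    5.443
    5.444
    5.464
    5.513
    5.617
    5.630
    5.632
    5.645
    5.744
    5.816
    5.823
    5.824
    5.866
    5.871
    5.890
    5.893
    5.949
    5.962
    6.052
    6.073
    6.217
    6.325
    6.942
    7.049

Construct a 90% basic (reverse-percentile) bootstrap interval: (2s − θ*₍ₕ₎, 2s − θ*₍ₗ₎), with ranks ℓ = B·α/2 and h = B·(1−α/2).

(4.531, 7.080)

Percentile endpoints at ranks 2 and 38: θ*₍2₎ = 3.776, θ*₍38₎ = 6.325.
Basic interval reflects these around s:
  lower = 2 × 5.428 − 6.325 = 4.531
  upper = 2 × 5.428 − 3.776 = 7.080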